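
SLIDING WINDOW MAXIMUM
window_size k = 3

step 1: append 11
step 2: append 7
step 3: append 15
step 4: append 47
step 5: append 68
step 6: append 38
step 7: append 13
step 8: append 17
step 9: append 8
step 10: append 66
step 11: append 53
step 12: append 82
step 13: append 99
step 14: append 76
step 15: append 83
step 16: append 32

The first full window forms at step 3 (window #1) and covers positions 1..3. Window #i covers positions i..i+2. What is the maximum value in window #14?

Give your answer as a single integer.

step 1: append 11 -> window=[11] (not full yet)
step 2: append 7 -> window=[11, 7] (not full yet)
step 3: append 15 -> window=[11, 7, 15] -> max=15
step 4: append 47 -> window=[7, 15, 47] -> max=47
step 5: append 68 -> window=[15, 47, 68] -> max=68
step 6: append 38 -> window=[47, 68, 38] -> max=68
step 7: append 13 -> window=[68, 38, 13] -> max=68
step 8: append 17 -> window=[38, 13, 17] -> max=38
step 9: append 8 -> window=[13, 17, 8] -> max=17
step 10: append 66 -> window=[17, 8, 66] -> max=66
step 11: append 53 -> window=[8, 66, 53] -> max=66
step 12: append 82 -> window=[66, 53, 82] -> max=82
step 13: append 99 -> window=[53, 82, 99] -> max=99
step 14: append 76 -> window=[82, 99, 76] -> max=99
step 15: append 83 -> window=[99, 76, 83] -> max=99
step 16: append 32 -> window=[76, 83, 32] -> max=83
Window #14 max = 83

Answer: 83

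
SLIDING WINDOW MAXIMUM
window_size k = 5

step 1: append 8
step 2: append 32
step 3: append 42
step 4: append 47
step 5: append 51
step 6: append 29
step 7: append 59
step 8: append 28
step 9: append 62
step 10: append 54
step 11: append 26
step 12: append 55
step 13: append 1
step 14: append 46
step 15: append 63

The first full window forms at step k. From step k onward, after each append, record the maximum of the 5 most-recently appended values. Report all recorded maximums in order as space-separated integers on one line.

step 1: append 8 -> window=[8] (not full yet)
step 2: append 32 -> window=[8, 32] (not full yet)
step 3: append 42 -> window=[8, 32, 42] (not full yet)
step 4: append 47 -> window=[8, 32, 42, 47] (not full yet)
step 5: append 51 -> window=[8, 32, 42, 47, 51] -> max=51
step 6: append 29 -> window=[32, 42, 47, 51, 29] -> max=51
step 7: append 59 -> window=[42, 47, 51, 29, 59] -> max=59
step 8: append 28 -> window=[47, 51, 29, 59, 28] -> max=59
step 9: append 62 -> window=[51, 29, 59, 28, 62] -> max=62
step 10: append 54 -> window=[29, 59, 28, 62, 54] -> max=62
step 11: append 26 -> window=[59, 28, 62, 54, 26] -> max=62
step 12: append 55 -> window=[28, 62, 54, 26, 55] -> max=62
step 13: append 1 -> window=[62, 54, 26, 55, 1] -> max=62
step 14: append 46 -> window=[54, 26, 55, 1, 46] -> max=55
step 15: append 63 -> window=[26, 55, 1, 46, 63] -> max=63

Answer: 51 51 59 59 62 62 62 62 62 55 63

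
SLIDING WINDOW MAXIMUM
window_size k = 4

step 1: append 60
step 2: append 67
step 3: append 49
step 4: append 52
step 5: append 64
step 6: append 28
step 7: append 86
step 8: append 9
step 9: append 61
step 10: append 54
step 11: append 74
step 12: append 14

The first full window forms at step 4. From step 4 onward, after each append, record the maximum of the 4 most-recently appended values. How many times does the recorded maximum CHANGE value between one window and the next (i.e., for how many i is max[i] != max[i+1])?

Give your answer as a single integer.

step 1: append 60 -> window=[60] (not full yet)
step 2: append 67 -> window=[60, 67] (not full yet)
step 3: append 49 -> window=[60, 67, 49] (not full yet)
step 4: append 52 -> window=[60, 67, 49, 52] -> max=67
step 5: append 64 -> window=[67, 49, 52, 64] -> max=67
step 6: append 28 -> window=[49, 52, 64, 28] -> max=64
step 7: append 86 -> window=[52, 64, 28, 86] -> max=86
step 8: append 9 -> window=[64, 28, 86, 9] -> max=86
step 9: append 61 -> window=[28, 86, 9, 61] -> max=86
step 10: append 54 -> window=[86, 9, 61, 54] -> max=86
step 11: append 74 -> window=[9, 61, 54, 74] -> max=74
step 12: append 14 -> window=[61, 54, 74, 14] -> max=74
Recorded maximums: 67 67 64 86 86 86 86 74 74
Changes between consecutive maximums: 3

Answer: 3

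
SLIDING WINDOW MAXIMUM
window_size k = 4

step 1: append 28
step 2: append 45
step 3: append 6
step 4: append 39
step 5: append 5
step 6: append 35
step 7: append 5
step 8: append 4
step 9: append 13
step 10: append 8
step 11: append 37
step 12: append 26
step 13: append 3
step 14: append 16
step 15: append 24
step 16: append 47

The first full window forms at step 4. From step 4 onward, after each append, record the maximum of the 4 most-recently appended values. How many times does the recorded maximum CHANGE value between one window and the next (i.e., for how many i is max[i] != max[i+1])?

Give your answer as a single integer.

Answer: 6

Derivation:
step 1: append 28 -> window=[28] (not full yet)
step 2: append 45 -> window=[28, 45] (not full yet)
step 3: append 6 -> window=[28, 45, 6] (not full yet)
step 4: append 39 -> window=[28, 45, 6, 39] -> max=45
step 5: append 5 -> window=[45, 6, 39, 5] -> max=45
step 6: append 35 -> window=[6, 39, 5, 35] -> max=39
step 7: append 5 -> window=[39, 5, 35, 5] -> max=39
step 8: append 4 -> window=[5, 35, 5, 4] -> max=35
step 9: append 13 -> window=[35, 5, 4, 13] -> max=35
step 10: append 8 -> window=[5, 4, 13, 8] -> max=13
step 11: append 37 -> window=[4, 13, 8, 37] -> max=37
step 12: append 26 -> window=[13, 8, 37, 26] -> max=37
step 13: append 3 -> window=[8, 37, 26, 3] -> max=37
step 14: append 16 -> window=[37, 26, 3, 16] -> max=37
step 15: append 24 -> window=[26, 3, 16, 24] -> max=26
step 16: append 47 -> window=[3, 16, 24, 47] -> max=47
Recorded maximums: 45 45 39 39 35 35 13 37 37 37 37 26 47
Changes between consecutive maximums: 6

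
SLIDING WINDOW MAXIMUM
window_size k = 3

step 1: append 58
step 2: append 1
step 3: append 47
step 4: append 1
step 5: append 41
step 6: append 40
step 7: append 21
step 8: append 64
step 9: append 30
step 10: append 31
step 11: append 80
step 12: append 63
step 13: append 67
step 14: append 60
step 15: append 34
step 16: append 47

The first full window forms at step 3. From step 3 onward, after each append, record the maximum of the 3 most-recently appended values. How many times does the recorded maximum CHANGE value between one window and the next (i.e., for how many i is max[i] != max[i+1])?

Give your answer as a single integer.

Answer: 6

Derivation:
step 1: append 58 -> window=[58] (not full yet)
step 2: append 1 -> window=[58, 1] (not full yet)
step 3: append 47 -> window=[58, 1, 47] -> max=58
step 4: append 1 -> window=[1, 47, 1] -> max=47
step 5: append 41 -> window=[47, 1, 41] -> max=47
step 6: append 40 -> window=[1, 41, 40] -> max=41
step 7: append 21 -> window=[41, 40, 21] -> max=41
step 8: append 64 -> window=[40, 21, 64] -> max=64
step 9: append 30 -> window=[21, 64, 30] -> max=64
step 10: append 31 -> window=[64, 30, 31] -> max=64
step 11: append 80 -> window=[30, 31, 80] -> max=80
step 12: append 63 -> window=[31, 80, 63] -> max=80
step 13: append 67 -> window=[80, 63, 67] -> max=80
step 14: append 60 -> window=[63, 67, 60] -> max=67
step 15: append 34 -> window=[67, 60, 34] -> max=67
step 16: append 47 -> window=[60, 34, 47] -> max=60
Recorded maximums: 58 47 47 41 41 64 64 64 80 80 80 67 67 60
Changes between consecutive maximums: 6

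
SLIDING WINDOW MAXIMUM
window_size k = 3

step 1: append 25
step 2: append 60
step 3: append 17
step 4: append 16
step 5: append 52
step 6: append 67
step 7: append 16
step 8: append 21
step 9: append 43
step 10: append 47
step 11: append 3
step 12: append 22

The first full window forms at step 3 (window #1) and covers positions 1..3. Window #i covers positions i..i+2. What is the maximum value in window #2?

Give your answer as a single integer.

Answer: 60

Derivation:
step 1: append 25 -> window=[25] (not full yet)
step 2: append 60 -> window=[25, 60] (not full yet)
step 3: append 17 -> window=[25, 60, 17] -> max=60
step 4: append 16 -> window=[60, 17, 16] -> max=60
Window #2 max = 60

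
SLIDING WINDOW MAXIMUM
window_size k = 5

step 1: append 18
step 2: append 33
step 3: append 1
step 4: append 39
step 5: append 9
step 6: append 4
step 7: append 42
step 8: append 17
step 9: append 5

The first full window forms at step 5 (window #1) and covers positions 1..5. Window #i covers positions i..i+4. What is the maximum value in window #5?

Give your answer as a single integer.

step 1: append 18 -> window=[18] (not full yet)
step 2: append 33 -> window=[18, 33] (not full yet)
step 3: append 1 -> window=[18, 33, 1] (not full yet)
step 4: append 39 -> window=[18, 33, 1, 39] (not full yet)
step 5: append 9 -> window=[18, 33, 1, 39, 9] -> max=39
step 6: append 4 -> window=[33, 1, 39, 9, 4] -> max=39
step 7: append 42 -> window=[1, 39, 9, 4, 42] -> max=42
step 8: append 17 -> window=[39, 9, 4, 42, 17] -> max=42
step 9: append 5 -> window=[9, 4, 42, 17, 5] -> max=42
Window #5 max = 42

Answer: 42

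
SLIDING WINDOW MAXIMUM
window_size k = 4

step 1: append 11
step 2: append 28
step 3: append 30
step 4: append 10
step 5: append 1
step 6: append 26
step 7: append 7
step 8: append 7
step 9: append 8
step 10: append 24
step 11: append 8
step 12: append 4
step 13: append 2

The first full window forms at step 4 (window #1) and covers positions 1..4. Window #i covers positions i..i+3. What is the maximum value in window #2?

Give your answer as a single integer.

step 1: append 11 -> window=[11] (not full yet)
step 2: append 28 -> window=[11, 28] (not full yet)
step 3: append 30 -> window=[11, 28, 30] (not full yet)
step 4: append 10 -> window=[11, 28, 30, 10] -> max=30
step 5: append 1 -> window=[28, 30, 10, 1] -> max=30
Window #2 max = 30

Answer: 30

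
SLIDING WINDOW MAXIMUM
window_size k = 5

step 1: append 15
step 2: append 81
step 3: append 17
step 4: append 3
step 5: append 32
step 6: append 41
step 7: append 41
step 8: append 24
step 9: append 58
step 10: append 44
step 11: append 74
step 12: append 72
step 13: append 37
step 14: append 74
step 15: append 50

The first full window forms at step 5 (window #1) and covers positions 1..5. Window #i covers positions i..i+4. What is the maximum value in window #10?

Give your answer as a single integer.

Answer: 74

Derivation:
step 1: append 15 -> window=[15] (not full yet)
step 2: append 81 -> window=[15, 81] (not full yet)
step 3: append 17 -> window=[15, 81, 17] (not full yet)
step 4: append 3 -> window=[15, 81, 17, 3] (not full yet)
step 5: append 32 -> window=[15, 81, 17, 3, 32] -> max=81
step 6: append 41 -> window=[81, 17, 3, 32, 41] -> max=81
step 7: append 41 -> window=[17, 3, 32, 41, 41] -> max=41
step 8: append 24 -> window=[3, 32, 41, 41, 24] -> max=41
step 9: append 58 -> window=[32, 41, 41, 24, 58] -> max=58
step 10: append 44 -> window=[41, 41, 24, 58, 44] -> max=58
step 11: append 74 -> window=[41, 24, 58, 44, 74] -> max=74
step 12: append 72 -> window=[24, 58, 44, 74, 72] -> max=74
step 13: append 37 -> window=[58, 44, 74, 72, 37] -> max=74
step 14: append 74 -> window=[44, 74, 72, 37, 74] -> max=74
Window #10 max = 74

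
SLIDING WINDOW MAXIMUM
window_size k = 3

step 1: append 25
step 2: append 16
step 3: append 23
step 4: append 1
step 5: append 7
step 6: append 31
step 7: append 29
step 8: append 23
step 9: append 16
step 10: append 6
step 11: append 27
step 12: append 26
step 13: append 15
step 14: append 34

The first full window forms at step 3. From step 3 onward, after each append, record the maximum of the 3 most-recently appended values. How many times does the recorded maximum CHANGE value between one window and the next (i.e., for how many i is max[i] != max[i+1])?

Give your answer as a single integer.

Answer: 6

Derivation:
step 1: append 25 -> window=[25] (not full yet)
step 2: append 16 -> window=[25, 16] (not full yet)
step 3: append 23 -> window=[25, 16, 23] -> max=25
step 4: append 1 -> window=[16, 23, 1] -> max=23
step 5: append 7 -> window=[23, 1, 7] -> max=23
step 6: append 31 -> window=[1, 7, 31] -> max=31
step 7: append 29 -> window=[7, 31, 29] -> max=31
step 8: append 23 -> window=[31, 29, 23] -> max=31
step 9: append 16 -> window=[29, 23, 16] -> max=29
step 10: append 6 -> window=[23, 16, 6] -> max=23
step 11: append 27 -> window=[16, 6, 27] -> max=27
step 12: append 26 -> window=[6, 27, 26] -> max=27
step 13: append 15 -> window=[27, 26, 15] -> max=27
step 14: append 34 -> window=[26, 15, 34] -> max=34
Recorded maximums: 25 23 23 31 31 31 29 23 27 27 27 34
Changes between consecutive maximums: 6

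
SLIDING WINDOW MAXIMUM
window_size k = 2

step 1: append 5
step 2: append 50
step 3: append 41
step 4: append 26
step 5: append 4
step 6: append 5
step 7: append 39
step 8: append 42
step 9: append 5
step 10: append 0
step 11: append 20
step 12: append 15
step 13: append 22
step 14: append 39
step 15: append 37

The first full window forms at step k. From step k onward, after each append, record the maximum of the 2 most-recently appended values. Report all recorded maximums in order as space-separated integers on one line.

Answer: 50 50 41 26 5 39 42 42 5 20 20 22 39 39

Derivation:
step 1: append 5 -> window=[5] (not full yet)
step 2: append 50 -> window=[5, 50] -> max=50
step 3: append 41 -> window=[50, 41] -> max=50
step 4: append 26 -> window=[41, 26] -> max=41
step 5: append 4 -> window=[26, 4] -> max=26
step 6: append 5 -> window=[4, 5] -> max=5
step 7: append 39 -> window=[5, 39] -> max=39
step 8: append 42 -> window=[39, 42] -> max=42
step 9: append 5 -> window=[42, 5] -> max=42
step 10: append 0 -> window=[5, 0] -> max=5
step 11: append 20 -> window=[0, 20] -> max=20
step 12: append 15 -> window=[20, 15] -> max=20
step 13: append 22 -> window=[15, 22] -> max=22
step 14: append 39 -> window=[22, 39] -> max=39
step 15: append 37 -> window=[39, 37] -> max=39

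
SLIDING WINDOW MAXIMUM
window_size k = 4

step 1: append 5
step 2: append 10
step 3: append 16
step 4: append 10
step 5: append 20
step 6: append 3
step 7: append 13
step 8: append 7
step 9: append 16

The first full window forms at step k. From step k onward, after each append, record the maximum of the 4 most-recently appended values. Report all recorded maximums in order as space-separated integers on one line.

step 1: append 5 -> window=[5] (not full yet)
step 2: append 10 -> window=[5, 10] (not full yet)
step 3: append 16 -> window=[5, 10, 16] (not full yet)
step 4: append 10 -> window=[5, 10, 16, 10] -> max=16
step 5: append 20 -> window=[10, 16, 10, 20] -> max=20
step 6: append 3 -> window=[16, 10, 20, 3] -> max=20
step 7: append 13 -> window=[10, 20, 3, 13] -> max=20
step 8: append 7 -> window=[20, 3, 13, 7] -> max=20
step 9: append 16 -> window=[3, 13, 7, 16] -> max=16

Answer: 16 20 20 20 20 16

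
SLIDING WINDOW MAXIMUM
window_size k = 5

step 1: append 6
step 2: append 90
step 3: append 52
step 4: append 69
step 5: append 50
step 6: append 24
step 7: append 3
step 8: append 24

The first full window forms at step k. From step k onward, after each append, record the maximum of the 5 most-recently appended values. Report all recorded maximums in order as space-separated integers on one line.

Answer: 90 90 69 69

Derivation:
step 1: append 6 -> window=[6] (not full yet)
step 2: append 90 -> window=[6, 90] (not full yet)
step 3: append 52 -> window=[6, 90, 52] (not full yet)
step 4: append 69 -> window=[6, 90, 52, 69] (not full yet)
step 5: append 50 -> window=[6, 90, 52, 69, 50] -> max=90
step 6: append 24 -> window=[90, 52, 69, 50, 24] -> max=90
step 7: append 3 -> window=[52, 69, 50, 24, 3] -> max=69
step 8: append 24 -> window=[69, 50, 24, 3, 24] -> max=69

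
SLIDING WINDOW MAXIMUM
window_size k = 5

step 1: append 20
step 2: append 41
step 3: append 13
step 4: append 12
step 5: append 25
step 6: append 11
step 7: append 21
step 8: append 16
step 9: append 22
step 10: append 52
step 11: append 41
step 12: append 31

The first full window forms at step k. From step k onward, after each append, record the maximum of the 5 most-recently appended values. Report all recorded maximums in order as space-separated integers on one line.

step 1: append 20 -> window=[20] (not full yet)
step 2: append 41 -> window=[20, 41] (not full yet)
step 3: append 13 -> window=[20, 41, 13] (not full yet)
step 4: append 12 -> window=[20, 41, 13, 12] (not full yet)
step 5: append 25 -> window=[20, 41, 13, 12, 25] -> max=41
step 6: append 11 -> window=[41, 13, 12, 25, 11] -> max=41
step 7: append 21 -> window=[13, 12, 25, 11, 21] -> max=25
step 8: append 16 -> window=[12, 25, 11, 21, 16] -> max=25
step 9: append 22 -> window=[25, 11, 21, 16, 22] -> max=25
step 10: append 52 -> window=[11, 21, 16, 22, 52] -> max=52
step 11: append 41 -> window=[21, 16, 22, 52, 41] -> max=52
step 12: append 31 -> window=[16, 22, 52, 41, 31] -> max=52

Answer: 41 41 25 25 25 52 52 52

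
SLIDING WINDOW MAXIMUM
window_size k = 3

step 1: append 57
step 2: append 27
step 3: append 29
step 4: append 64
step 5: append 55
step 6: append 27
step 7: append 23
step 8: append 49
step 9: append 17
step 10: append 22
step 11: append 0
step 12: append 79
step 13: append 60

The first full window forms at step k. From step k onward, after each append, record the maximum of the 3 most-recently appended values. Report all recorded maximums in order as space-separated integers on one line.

step 1: append 57 -> window=[57] (not full yet)
step 2: append 27 -> window=[57, 27] (not full yet)
step 3: append 29 -> window=[57, 27, 29] -> max=57
step 4: append 64 -> window=[27, 29, 64] -> max=64
step 5: append 55 -> window=[29, 64, 55] -> max=64
step 6: append 27 -> window=[64, 55, 27] -> max=64
step 7: append 23 -> window=[55, 27, 23] -> max=55
step 8: append 49 -> window=[27, 23, 49] -> max=49
step 9: append 17 -> window=[23, 49, 17] -> max=49
step 10: append 22 -> window=[49, 17, 22] -> max=49
step 11: append 0 -> window=[17, 22, 0] -> max=22
step 12: append 79 -> window=[22, 0, 79] -> max=79
step 13: append 60 -> window=[0, 79, 60] -> max=79

Answer: 57 64 64 64 55 49 49 49 22 79 79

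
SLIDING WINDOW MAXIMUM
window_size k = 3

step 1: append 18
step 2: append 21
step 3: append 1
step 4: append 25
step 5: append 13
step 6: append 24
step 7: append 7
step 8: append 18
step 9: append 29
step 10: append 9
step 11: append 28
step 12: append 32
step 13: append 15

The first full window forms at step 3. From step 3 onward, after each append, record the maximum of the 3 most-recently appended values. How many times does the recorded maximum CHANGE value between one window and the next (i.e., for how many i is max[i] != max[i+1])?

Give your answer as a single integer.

step 1: append 18 -> window=[18] (not full yet)
step 2: append 21 -> window=[18, 21] (not full yet)
step 3: append 1 -> window=[18, 21, 1] -> max=21
step 4: append 25 -> window=[21, 1, 25] -> max=25
step 5: append 13 -> window=[1, 25, 13] -> max=25
step 6: append 24 -> window=[25, 13, 24] -> max=25
step 7: append 7 -> window=[13, 24, 7] -> max=24
step 8: append 18 -> window=[24, 7, 18] -> max=24
step 9: append 29 -> window=[7, 18, 29] -> max=29
step 10: append 9 -> window=[18, 29, 9] -> max=29
step 11: append 28 -> window=[29, 9, 28] -> max=29
step 12: append 32 -> window=[9, 28, 32] -> max=32
step 13: append 15 -> window=[28, 32, 15] -> max=32
Recorded maximums: 21 25 25 25 24 24 29 29 29 32 32
Changes between consecutive maximums: 4

Answer: 4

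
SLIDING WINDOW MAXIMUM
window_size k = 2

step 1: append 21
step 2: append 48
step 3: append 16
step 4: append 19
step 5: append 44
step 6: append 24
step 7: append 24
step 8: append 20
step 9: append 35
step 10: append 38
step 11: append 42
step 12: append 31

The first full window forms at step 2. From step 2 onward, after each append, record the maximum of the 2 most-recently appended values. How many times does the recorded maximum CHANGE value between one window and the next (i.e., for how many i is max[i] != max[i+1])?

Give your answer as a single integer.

step 1: append 21 -> window=[21] (not full yet)
step 2: append 48 -> window=[21, 48] -> max=48
step 3: append 16 -> window=[48, 16] -> max=48
step 4: append 19 -> window=[16, 19] -> max=19
step 5: append 44 -> window=[19, 44] -> max=44
step 6: append 24 -> window=[44, 24] -> max=44
step 7: append 24 -> window=[24, 24] -> max=24
step 8: append 20 -> window=[24, 20] -> max=24
step 9: append 35 -> window=[20, 35] -> max=35
step 10: append 38 -> window=[35, 38] -> max=38
step 11: append 42 -> window=[38, 42] -> max=42
step 12: append 31 -> window=[42, 31] -> max=42
Recorded maximums: 48 48 19 44 44 24 24 35 38 42 42
Changes between consecutive maximums: 6

Answer: 6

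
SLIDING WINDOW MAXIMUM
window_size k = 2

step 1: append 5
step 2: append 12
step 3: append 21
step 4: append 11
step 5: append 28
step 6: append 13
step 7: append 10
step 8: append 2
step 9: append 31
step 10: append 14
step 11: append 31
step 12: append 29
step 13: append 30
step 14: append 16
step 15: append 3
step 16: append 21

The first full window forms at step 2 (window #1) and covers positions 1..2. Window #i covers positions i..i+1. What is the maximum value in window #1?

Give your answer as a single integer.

step 1: append 5 -> window=[5] (not full yet)
step 2: append 12 -> window=[5, 12] -> max=12
Window #1 max = 12

Answer: 12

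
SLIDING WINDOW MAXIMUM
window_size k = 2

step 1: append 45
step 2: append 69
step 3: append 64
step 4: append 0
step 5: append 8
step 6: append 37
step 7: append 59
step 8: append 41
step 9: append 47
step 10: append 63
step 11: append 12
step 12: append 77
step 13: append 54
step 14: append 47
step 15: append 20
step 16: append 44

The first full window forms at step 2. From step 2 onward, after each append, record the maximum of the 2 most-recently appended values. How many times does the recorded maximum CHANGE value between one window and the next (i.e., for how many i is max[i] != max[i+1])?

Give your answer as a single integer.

Answer: 10

Derivation:
step 1: append 45 -> window=[45] (not full yet)
step 2: append 69 -> window=[45, 69] -> max=69
step 3: append 64 -> window=[69, 64] -> max=69
step 4: append 0 -> window=[64, 0] -> max=64
step 5: append 8 -> window=[0, 8] -> max=8
step 6: append 37 -> window=[8, 37] -> max=37
step 7: append 59 -> window=[37, 59] -> max=59
step 8: append 41 -> window=[59, 41] -> max=59
step 9: append 47 -> window=[41, 47] -> max=47
step 10: append 63 -> window=[47, 63] -> max=63
step 11: append 12 -> window=[63, 12] -> max=63
step 12: append 77 -> window=[12, 77] -> max=77
step 13: append 54 -> window=[77, 54] -> max=77
step 14: append 47 -> window=[54, 47] -> max=54
step 15: append 20 -> window=[47, 20] -> max=47
step 16: append 44 -> window=[20, 44] -> max=44
Recorded maximums: 69 69 64 8 37 59 59 47 63 63 77 77 54 47 44
Changes between consecutive maximums: 10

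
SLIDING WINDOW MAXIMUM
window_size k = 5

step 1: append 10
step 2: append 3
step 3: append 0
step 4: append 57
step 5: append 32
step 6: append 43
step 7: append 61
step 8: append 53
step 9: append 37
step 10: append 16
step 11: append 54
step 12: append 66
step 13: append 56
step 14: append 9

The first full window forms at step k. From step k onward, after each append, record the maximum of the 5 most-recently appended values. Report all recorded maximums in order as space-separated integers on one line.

step 1: append 10 -> window=[10] (not full yet)
step 2: append 3 -> window=[10, 3] (not full yet)
step 3: append 0 -> window=[10, 3, 0] (not full yet)
step 4: append 57 -> window=[10, 3, 0, 57] (not full yet)
step 5: append 32 -> window=[10, 3, 0, 57, 32] -> max=57
step 6: append 43 -> window=[3, 0, 57, 32, 43] -> max=57
step 7: append 61 -> window=[0, 57, 32, 43, 61] -> max=61
step 8: append 53 -> window=[57, 32, 43, 61, 53] -> max=61
step 9: append 37 -> window=[32, 43, 61, 53, 37] -> max=61
step 10: append 16 -> window=[43, 61, 53, 37, 16] -> max=61
step 11: append 54 -> window=[61, 53, 37, 16, 54] -> max=61
step 12: append 66 -> window=[53, 37, 16, 54, 66] -> max=66
step 13: append 56 -> window=[37, 16, 54, 66, 56] -> max=66
step 14: append 9 -> window=[16, 54, 66, 56, 9] -> max=66

Answer: 57 57 61 61 61 61 61 66 66 66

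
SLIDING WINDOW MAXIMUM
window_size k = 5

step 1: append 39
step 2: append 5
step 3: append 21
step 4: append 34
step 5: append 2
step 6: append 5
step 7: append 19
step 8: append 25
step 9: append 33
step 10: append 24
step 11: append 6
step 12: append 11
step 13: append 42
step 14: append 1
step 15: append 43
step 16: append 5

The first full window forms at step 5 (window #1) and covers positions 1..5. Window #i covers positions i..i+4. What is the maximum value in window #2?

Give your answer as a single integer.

step 1: append 39 -> window=[39] (not full yet)
step 2: append 5 -> window=[39, 5] (not full yet)
step 3: append 21 -> window=[39, 5, 21] (not full yet)
step 4: append 34 -> window=[39, 5, 21, 34] (not full yet)
step 5: append 2 -> window=[39, 5, 21, 34, 2] -> max=39
step 6: append 5 -> window=[5, 21, 34, 2, 5] -> max=34
Window #2 max = 34

Answer: 34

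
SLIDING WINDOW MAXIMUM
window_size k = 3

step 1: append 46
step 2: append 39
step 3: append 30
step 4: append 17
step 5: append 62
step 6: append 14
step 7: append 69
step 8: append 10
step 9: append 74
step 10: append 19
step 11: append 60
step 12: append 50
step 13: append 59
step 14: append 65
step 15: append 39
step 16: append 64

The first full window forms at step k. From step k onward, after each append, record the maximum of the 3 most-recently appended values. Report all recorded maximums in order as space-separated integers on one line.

step 1: append 46 -> window=[46] (not full yet)
step 2: append 39 -> window=[46, 39] (not full yet)
step 3: append 30 -> window=[46, 39, 30] -> max=46
step 4: append 17 -> window=[39, 30, 17] -> max=39
step 5: append 62 -> window=[30, 17, 62] -> max=62
step 6: append 14 -> window=[17, 62, 14] -> max=62
step 7: append 69 -> window=[62, 14, 69] -> max=69
step 8: append 10 -> window=[14, 69, 10] -> max=69
step 9: append 74 -> window=[69, 10, 74] -> max=74
step 10: append 19 -> window=[10, 74, 19] -> max=74
step 11: append 60 -> window=[74, 19, 60] -> max=74
step 12: append 50 -> window=[19, 60, 50] -> max=60
step 13: append 59 -> window=[60, 50, 59] -> max=60
step 14: append 65 -> window=[50, 59, 65] -> max=65
step 15: append 39 -> window=[59, 65, 39] -> max=65
step 16: append 64 -> window=[65, 39, 64] -> max=65

Answer: 46 39 62 62 69 69 74 74 74 60 60 65 65 65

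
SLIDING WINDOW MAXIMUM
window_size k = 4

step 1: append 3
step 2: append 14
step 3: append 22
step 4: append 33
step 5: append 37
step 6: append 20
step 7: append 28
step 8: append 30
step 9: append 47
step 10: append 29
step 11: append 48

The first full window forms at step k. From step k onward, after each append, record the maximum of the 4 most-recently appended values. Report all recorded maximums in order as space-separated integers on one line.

Answer: 33 37 37 37 37 47 47 48

Derivation:
step 1: append 3 -> window=[3] (not full yet)
step 2: append 14 -> window=[3, 14] (not full yet)
step 3: append 22 -> window=[3, 14, 22] (not full yet)
step 4: append 33 -> window=[3, 14, 22, 33] -> max=33
step 5: append 37 -> window=[14, 22, 33, 37] -> max=37
step 6: append 20 -> window=[22, 33, 37, 20] -> max=37
step 7: append 28 -> window=[33, 37, 20, 28] -> max=37
step 8: append 30 -> window=[37, 20, 28, 30] -> max=37
step 9: append 47 -> window=[20, 28, 30, 47] -> max=47
step 10: append 29 -> window=[28, 30, 47, 29] -> max=47
step 11: append 48 -> window=[30, 47, 29, 48] -> max=48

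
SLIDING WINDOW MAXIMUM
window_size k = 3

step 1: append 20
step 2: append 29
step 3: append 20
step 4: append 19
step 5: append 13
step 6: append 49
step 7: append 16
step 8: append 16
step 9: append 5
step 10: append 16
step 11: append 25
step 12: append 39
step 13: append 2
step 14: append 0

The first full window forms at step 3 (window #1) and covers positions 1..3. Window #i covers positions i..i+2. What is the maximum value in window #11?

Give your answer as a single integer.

step 1: append 20 -> window=[20] (not full yet)
step 2: append 29 -> window=[20, 29] (not full yet)
step 3: append 20 -> window=[20, 29, 20] -> max=29
step 4: append 19 -> window=[29, 20, 19] -> max=29
step 5: append 13 -> window=[20, 19, 13] -> max=20
step 6: append 49 -> window=[19, 13, 49] -> max=49
step 7: append 16 -> window=[13, 49, 16] -> max=49
step 8: append 16 -> window=[49, 16, 16] -> max=49
step 9: append 5 -> window=[16, 16, 5] -> max=16
step 10: append 16 -> window=[16, 5, 16] -> max=16
step 11: append 25 -> window=[5, 16, 25] -> max=25
step 12: append 39 -> window=[16, 25, 39] -> max=39
step 13: append 2 -> window=[25, 39, 2] -> max=39
Window #11 max = 39

Answer: 39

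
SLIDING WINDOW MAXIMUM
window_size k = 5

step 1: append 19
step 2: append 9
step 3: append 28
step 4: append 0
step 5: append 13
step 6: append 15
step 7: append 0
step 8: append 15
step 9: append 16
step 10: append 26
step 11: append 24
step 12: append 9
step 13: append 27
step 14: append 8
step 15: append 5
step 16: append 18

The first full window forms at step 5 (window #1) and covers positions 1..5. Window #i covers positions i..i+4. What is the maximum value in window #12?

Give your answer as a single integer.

step 1: append 19 -> window=[19] (not full yet)
step 2: append 9 -> window=[19, 9] (not full yet)
step 3: append 28 -> window=[19, 9, 28] (not full yet)
step 4: append 0 -> window=[19, 9, 28, 0] (not full yet)
step 5: append 13 -> window=[19, 9, 28, 0, 13] -> max=28
step 6: append 15 -> window=[9, 28, 0, 13, 15] -> max=28
step 7: append 0 -> window=[28, 0, 13, 15, 0] -> max=28
step 8: append 15 -> window=[0, 13, 15, 0, 15] -> max=15
step 9: append 16 -> window=[13, 15, 0, 15, 16] -> max=16
step 10: append 26 -> window=[15, 0, 15, 16, 26] -> max=26
step 11: append 24 -> window=[0, 15, 16, 26, 24] -> max=26
step 12: append 9 -> window=[15, 16, 26, 24, 9] -> max=26
step 13: append 27 -> window=[16, 26, 24, 9, 27] -> max=27
step 14: append 8 -> window=[26, 24, 9, 27, 8] -> max=27
step 15: append 5 -> window=[24, 9, 27, 8, 5] -> max=27
step 16: append 18 -> window=[9, 27, 8, 5, 18] -> max=27
Window #12 max = 27

Answer: 27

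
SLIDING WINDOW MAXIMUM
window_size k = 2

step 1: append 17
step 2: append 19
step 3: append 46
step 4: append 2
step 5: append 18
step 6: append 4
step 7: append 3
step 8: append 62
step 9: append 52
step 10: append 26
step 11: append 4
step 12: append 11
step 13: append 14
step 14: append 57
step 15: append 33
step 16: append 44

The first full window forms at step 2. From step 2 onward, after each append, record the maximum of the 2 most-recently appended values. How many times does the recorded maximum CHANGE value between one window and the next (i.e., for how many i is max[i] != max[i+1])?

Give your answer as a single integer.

Answer: 10

Derivation:
step 1: append 17 -> window=[17] (not full yet)
step 2: append 19 -> window=[17, 19] -> max=19
step 3: append 46 -> window=[19, 46] -> max=46
step 4: append 2 -> window=[46, 2] -> max=46
step 5: append 18 -> window=[2, 18] -> max=18
step 6: append 4 -> window=[18, 4] -> max=18
step 7: append 3 -> window=[4, 3] -> max=4
step 8: append 62 -> window=[3, 62] -> max=62
step 9: append 52 -> window=[62, 52] -> max=62
step 10: append 26 -> window=[52, 26] -> max=52
step 11: append 4 -> window=[26, 4] -> max=26
step 12: append 11 -> window=[4, 11] -> max=11
step 13: append 14 -> window=[11, 14] -> max=14
step 14: append 57 -> window=[14, 57] -> max=57
step 15: append 33 -> window=[57, 33] -> max=57
step 16: append 44 -> window=[33, 44] -> max=44
Recorded maximums: 19 46 46 18 18 4 62 62 52 26 11 14 57 57 44
Changes between consecutive maximums: 10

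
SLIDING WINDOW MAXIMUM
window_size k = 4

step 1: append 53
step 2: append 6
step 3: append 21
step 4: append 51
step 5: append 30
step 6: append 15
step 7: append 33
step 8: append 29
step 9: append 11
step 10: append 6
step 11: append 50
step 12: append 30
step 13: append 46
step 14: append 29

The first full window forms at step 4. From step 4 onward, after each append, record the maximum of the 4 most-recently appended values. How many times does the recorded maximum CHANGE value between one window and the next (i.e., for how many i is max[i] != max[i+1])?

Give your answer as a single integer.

Answer: 3

Derivation:
step 1: append 53 -> window=[53] (not full yet)
step 2: append 6 -> window=[53, 6] (not full yet)
step 3: append 21 -> window=[53, 6, 21] (not full yet)
step 4: append 51 -> window=[53, 6, 21, 51] -> max=53
step 5: append 30 -> window=[6, 21, 51, 30] -> max=51
step 6: append 15 -> window=[21, 51, 30, 15] -> max=51
step 7: append 33 -> window=[51, 30, 15, 33] -> max=51
step 8: append 29 -> window=[30, 15, 33, 29] -> max=33
step 9: append 11 -> window=[15, 33, 29, 11] -> max=33
step 10: append 6 -> window=[33, 29, 11, 6] -> max=33
step 11: append 50 -> window=[29, 11, 6, 50] -> max=50
step 12: append 30 -> window=[11, 6, 50, 30] -> max=50
step 13: append 46 -> window=[6, 50, 30, 46] -> max=50
step 14: append 29 -> window=[50, 30, 46, 29] -> max=50
Recorded maximums: 53 51 51 51 33 33 33 50 50 50 50
Changes between consecutive maximums: 3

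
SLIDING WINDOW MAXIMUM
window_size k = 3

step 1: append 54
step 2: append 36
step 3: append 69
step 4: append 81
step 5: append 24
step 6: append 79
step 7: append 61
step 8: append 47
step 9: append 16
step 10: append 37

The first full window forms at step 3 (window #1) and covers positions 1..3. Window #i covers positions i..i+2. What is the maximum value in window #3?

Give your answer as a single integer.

Answer: 81

Derivation:
step 1: append 54 -> window=[54] (not full yet)
step 2: append 36 -> window=[54, 36] (not full yet)
step 3: append 69 -> window=[54, 36, 69] -> max=69
step 4: append 81 -> window=[36, 69, 81] -> max=81
step 5: append 24 -> window=[69, 81, 24] -> max=81
Window #3 max = 81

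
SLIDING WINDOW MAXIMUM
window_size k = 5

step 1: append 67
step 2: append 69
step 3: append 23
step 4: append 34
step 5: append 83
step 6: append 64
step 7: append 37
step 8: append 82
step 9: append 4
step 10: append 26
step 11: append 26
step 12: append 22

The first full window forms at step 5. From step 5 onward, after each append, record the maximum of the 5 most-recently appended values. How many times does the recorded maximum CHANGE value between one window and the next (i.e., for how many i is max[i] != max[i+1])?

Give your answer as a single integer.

Answer: 1

Derivation:
step 1: append 67 -> window=[67] (not full yet)
step 2: append 69 -> window=[67, 69] (not full yet)
step 3: append 23 -> window=[67, 69, 23] (not full yet)
step 4: append 34 -> window=[67, 69, 23, 34] (not full yet)
step 5: append 83 -> window=[67, 69, 23, 34, 83] -> max=83
step 6: append 64 -> window=[69, 23, 34, 83, 64] -> max=83
step 7: append 37 -> window=[23, 34, 83, 64, 37] -> max=83
step 8: append 82 -> window=[34, 83, 64, 37, 82] -> max=83
step 9: append 4 -> window=[83, 64, 37, 82, 4] -> max=83
step 10: append 26 -> window=[64, 37, 82, 4, 26] -> max=82
step 11: append 26 -> window=[37, 82, 4, 26, 26] -> max=82
step 12: append 22 -> window=[82, 4, 26, 26, 22] -> max=82
Recorded maximums: 83 83 83 83 83 82 82 82
Changes between consecutive maximums: 1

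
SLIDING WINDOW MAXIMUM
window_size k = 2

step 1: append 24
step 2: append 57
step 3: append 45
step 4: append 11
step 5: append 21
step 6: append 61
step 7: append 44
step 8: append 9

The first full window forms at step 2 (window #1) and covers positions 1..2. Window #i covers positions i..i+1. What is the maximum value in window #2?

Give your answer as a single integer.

step 1: append 24 -> window=[24] (not full yet)
step 2: append 57 -> window=[24, 57] -> max=57
step 3: append 45 -> window=[57, 45] -> max=57
Window #2 max = 57

Answer: 57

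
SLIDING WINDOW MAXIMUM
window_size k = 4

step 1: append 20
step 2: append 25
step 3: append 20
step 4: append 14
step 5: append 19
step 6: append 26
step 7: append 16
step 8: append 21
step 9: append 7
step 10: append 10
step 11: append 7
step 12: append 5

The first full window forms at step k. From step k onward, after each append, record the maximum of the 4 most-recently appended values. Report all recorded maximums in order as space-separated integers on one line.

step 1: append 20 -> window=[20] (not full yet)
step 2: append 25 -> window=[20, 25] (not full yet)
step 3: append 20 -> window=[20, 25, 20] (not full yet)
step 4: append 14 -> window=[20, 25, 20, 14] -> max=25
step 5: append 19 -> window=[25, 20, 14, 19] -> max=25
step 6: append 26 -> window=[20, 14, 19, 26] -> max=26
step 7: append 16 -> window=[14, 19, 26, 16] -> max=26
step 8: append 21 -> window=[19, 26, 16, 21] -> max=26
step 9: append 7 -> window=[26, 16, 21, 7] -> max=26
step 10: append 10 -> window=[16, 21, 7, 10] -> max=21
step 11: append 7 -> window=[21, 7, 10, 7] -> max=21
step 12: append 5 -> window=[7, 10, 7, 5] -> max=10

Answer: 25 25 26 26 26 26 21 21 10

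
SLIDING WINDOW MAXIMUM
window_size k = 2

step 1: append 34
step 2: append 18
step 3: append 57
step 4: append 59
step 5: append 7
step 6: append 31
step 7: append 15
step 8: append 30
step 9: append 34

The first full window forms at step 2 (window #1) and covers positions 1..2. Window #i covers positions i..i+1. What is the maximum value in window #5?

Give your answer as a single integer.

step 1: append 34 -> window=[34] (not full yet)
step 2: append 18 -> window=[34, 18] -> max=34
step 3: append 57 -> window=[18, 57] -> max=57
step 4: append 59 -> window=[57, 59] -> max=59
step 5: append 7 -> window=[59, 7] -> max=59
step 6: append 31 -> window=[7, 31] -> max=31
Window #5 max = 31

Answer: 31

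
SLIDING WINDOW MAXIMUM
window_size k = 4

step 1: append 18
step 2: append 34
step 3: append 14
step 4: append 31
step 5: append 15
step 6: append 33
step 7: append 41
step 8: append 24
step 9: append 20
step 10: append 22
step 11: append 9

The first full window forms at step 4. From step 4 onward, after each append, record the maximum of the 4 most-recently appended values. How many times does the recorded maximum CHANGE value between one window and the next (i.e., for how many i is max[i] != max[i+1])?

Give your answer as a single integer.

Answer: 3

Derivation:
step 1: append 18 -> window=[18] (not full yet)
step 2: append 34 -> window=[18, 34] (not full yet)
step 3: append 14 -> window=[18, 34, 14] (not full yet)
step 4: append 31 -> window=[18, 34, 14, 31] -> max=34
step 5: append 15 -> window=[34, 14, 31, 15] -> max=34
step 6: append 33 -> window=[14, 31, 15, 33] -> max=33
step 7: append 41 -> window=[31, 15, 33, 41] -> max=41
step 8: append 24 -> window=[15, 33, 41, 24] -> max=41
step 9: append 20 -> window=[33, 41, 24, 20] -> max=41
step 10: append 22 -> window=[41, 24, 20, 22] -> max=41
step 11: append 9 -> window=[24, 20, 22, 9] -> max=24
Recorded maximums: 34 34 33 41 41 41 41 24
Changes between consecutive maximums: 3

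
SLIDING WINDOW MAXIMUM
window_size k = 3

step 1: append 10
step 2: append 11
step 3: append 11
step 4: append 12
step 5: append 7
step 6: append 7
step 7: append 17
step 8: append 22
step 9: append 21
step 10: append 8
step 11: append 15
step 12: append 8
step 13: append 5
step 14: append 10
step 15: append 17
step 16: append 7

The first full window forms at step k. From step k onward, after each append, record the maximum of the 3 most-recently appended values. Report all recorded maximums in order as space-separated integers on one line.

step 1: append 10 -> window=[10] (not full yet)
step 2: append 11 -> window=[10, 11] (not full yet)
step 3: append 11 -> window=[10, 11, 11] -> max=11
step 4: append 12 -> window=[11, 11, 12] -> max=12
step 5: append 7 -> window=[11, 12, 7] -> max=12
step 6: append 7 -> window=[12, 7, 7] -> max=12
step 7: append 17 -> window=[7, 7, 17] -> max=17
step 8: append 22 -> window=[7, 17, 22] -> max=22
step 9: append 21 -> window=[17, 22, 21] -> max=22
step 10: append 8 -> window=[22, 21, 8] -> max=22
step 11: append 15 -> window=[21, 8, 15] -> max=21
step 12: append 8 -> window=[8, 15, 8] -> max=15
step 13: append 5 -> window=[15, 8, 5] -> max=15
step 14: append 10 -> window=[8, 5, 10] -> max=10
step 15: append 17 -> window=[5, 10, 17] -> max=17
step 16: append 7 -> window=[10, 17, 7] -> max=17

Answer: 11 12 12 12 17 22 22 22 21 15 15 10 17 17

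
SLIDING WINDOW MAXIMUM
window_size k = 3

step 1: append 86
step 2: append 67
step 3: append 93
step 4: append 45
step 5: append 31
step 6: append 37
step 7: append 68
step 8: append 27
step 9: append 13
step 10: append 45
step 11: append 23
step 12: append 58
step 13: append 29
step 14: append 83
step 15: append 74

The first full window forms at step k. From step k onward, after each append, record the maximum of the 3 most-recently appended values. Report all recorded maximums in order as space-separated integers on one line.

Answer: 93 93 93 45 68 68 68 45 45 58 58 83 83

Derivation:
step 1: append 86 -> window=[86] (not full yet)
step 2: append 67 -> window=[86, 67] (not full yet)
step 3: append 93 -> window=[86, 67, 93] -> max=93
step 4: append 45 -> window=[67, 93, 45] -> max=93
step 5: append 31 -> window=[93, 45, 31] -> max=93
step 6: append 37 -> window=[45, 31, 37] -> max=45
step 7: append 68 -> window=[31, 37, 68] -> max=68
step 8: append 27 -> window=[37, 68, 27] -> max=68
step 9: append 13 -> window=[68, 27, 13] -> max=68
step 10: append 45 -> window=[27, 13, 45] -> max=45
step 11: append 23 -> window=[13, 45, 23] -> max=45
step 12: append 58 -> window=[45, 23, 58] -> max=58
step 13: append 29 -> window=[23, 58, 29] -> max=58
step 14: append 83 -> window=[58, 29, 83] -> max=83
step 15: append 74 -> window=[29, 83, 74] -> max=83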